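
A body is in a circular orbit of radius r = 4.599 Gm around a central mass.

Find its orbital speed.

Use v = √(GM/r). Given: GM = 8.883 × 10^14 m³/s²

Convert to SI: r = 4.599 Gm = 4.599e+09 m.
For a circular orbit, gravity supplies the centripetal force, so v = √(GM / r).
v = √(8.883e+14 / 4.599e+09) m/s ≈ 439.5 m/s = 439.5 m/s.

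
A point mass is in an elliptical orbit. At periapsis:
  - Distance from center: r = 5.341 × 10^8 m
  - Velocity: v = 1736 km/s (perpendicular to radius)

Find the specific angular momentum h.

Convert to SI: v = 1736 km/s = 1.736e+06 m/s.
With v perpendicular to r, h = r · v.
h = 5.341e+08 · 1.736e+06 m²/s ≈ 9.272e+14 m²/s.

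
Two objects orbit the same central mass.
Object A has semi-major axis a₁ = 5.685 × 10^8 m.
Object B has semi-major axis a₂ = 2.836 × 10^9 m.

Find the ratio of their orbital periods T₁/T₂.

From Kepler's third law, (T₁/T₂)² = (a₁/a₂)³, so T₁/T₂ = (a₁/a₂)^(3/2).
a₁/a₂ = 5.685e+08 / 2.836e+09 = 0.200458.
T₁/T₂ = (0.200458)^(3/2) ≈ 0.08975.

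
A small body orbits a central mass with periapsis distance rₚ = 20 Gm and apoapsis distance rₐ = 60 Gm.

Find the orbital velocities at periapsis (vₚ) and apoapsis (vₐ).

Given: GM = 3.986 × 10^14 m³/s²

Convert to SI: rₚ = 20 Gm = 2e+10 m; rₐ = 60 Gm = 6e+10 m.
Use the vis-viva equation v² = GM(2/r − 1/a) with a = (rₚ + rₐ)/2 = (2e+10 + 6e+10)/2 = 4e+10 m.
vₚ = √(GM · (2/rₚ − 1/a)) = √(3.986e+14 · (2/2e+10 − 1/4e+10)) m/s ≈ 172.9 m/s = 172.9 m/s.
vₐ = √(GM · (2/rₐ − 1/a)) = √(3.986e+14 · (2/6e+10 − 1/4e+10)) m/s ≈ 57.63 m/s = 57.63 m/s.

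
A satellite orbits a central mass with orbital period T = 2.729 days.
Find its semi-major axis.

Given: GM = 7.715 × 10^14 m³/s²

Convert to SI: T = 2.729 days = 235786 s.
Invert Kepler's third law: a = (GM · T² / (4π²))^(1/3).
Substituting T = 235786 s and GM = 7.715e+14 m³/s²:
a = (7.715e+14 · (235786)² / (4π²))^(1/3) m
a ≈ 1.028e+08 m = 102.8 Mm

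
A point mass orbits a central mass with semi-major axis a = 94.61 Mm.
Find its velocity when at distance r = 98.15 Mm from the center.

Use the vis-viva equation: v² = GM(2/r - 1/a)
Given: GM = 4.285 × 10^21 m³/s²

Convert to SI: a = 94.61 Mm = 9.461e+07 m; r = 98.15 Mm = 9.815e+07 m.
Vis-viva: v = √(GM · (2/r − 1/a)).
2/r − 1/a = 2/9.815e+07 − 1/9.461e+07 = 9.80727e-09 m⁻¹.
v = √(4.285e+21 · 9.80727e-09) m/s ≈ 6.483e+06 m/s = 6483 km/s.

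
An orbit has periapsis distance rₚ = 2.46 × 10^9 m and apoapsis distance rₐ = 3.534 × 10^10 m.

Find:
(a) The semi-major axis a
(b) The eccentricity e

(a) a = (rₚ + rₐ) / 2 = (2.46e+09 + 3.534e+10) / 2 ≈ 1.89e+10 m = 1.89 × 10^10 m.
(b) e = (rₐ − rₚ) / (rₐ + rₚ) = (3.534e+10 − 2.46e+09) / (3.534e+10 + 2.46e+09) ≈ 0.8698.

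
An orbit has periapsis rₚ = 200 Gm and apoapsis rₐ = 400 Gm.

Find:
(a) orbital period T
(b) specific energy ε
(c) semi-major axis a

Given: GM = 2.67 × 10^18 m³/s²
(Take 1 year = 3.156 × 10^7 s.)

Convert to SI: rₚ = 200 Gm = 2e+11 m; rₐ = 400 Gm = 4e+11 m.
(a) With a = (rₚ + rₐ)/2 = 3e+11 m, T = 2π √(a³/GM) = 2π √((3e+11)³/2.67e+18) s ≈ 6.318e+08 s
(b) With a = (rₚ + rₐ)/2 = 3e+11 m, ε = −GM/(2a) = −2.67e+18/(2 · 3e+11) J/kg ≈ -4.45e+06 J/kg
(c) a = (rₚ + rₐ)/2 = (2e+11 + 4e+11)/2 ≈ 3e+11 m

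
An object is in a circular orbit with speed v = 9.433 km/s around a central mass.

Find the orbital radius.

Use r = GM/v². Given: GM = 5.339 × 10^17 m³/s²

Convert to SI: v = 9.433 km/s = 9433 m/s.
For a circular orbit, v² = GM / r, so r = GM / v².
r = 5.339e+17 / (9433)² m ≈ 6e+09 m = 6 Gm.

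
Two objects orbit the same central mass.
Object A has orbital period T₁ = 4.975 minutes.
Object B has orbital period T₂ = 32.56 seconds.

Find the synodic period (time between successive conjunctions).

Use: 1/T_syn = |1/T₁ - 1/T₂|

Convert to SI: T₁ = 4.975 minutes = 298.5 s.
T_syn = |T₁ · T₂ / (T₁ − T₂)|.
T_syn = |298.5 · 32.56 / (298.5 − 32.56)| s ≈ 36.55 s = 36.55 seconds.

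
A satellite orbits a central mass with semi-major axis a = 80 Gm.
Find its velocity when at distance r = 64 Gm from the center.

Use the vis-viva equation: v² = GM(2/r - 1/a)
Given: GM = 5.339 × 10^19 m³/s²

Convert to SI: a = 80 Gm = 8e+10 m; r = 64 Gm = 6.4e+10 m.
Vis-viva: v = √(GM · (2/r − 1/a)).
2/r − 1/a = 2/6.4e+10 − 1/8e+10 = 1.875e-11 m⁻¹.
v = √(5.339e+19 · 1.875e-11) m/s ≈ 3.164e+04 m/s = 31.64 km/s.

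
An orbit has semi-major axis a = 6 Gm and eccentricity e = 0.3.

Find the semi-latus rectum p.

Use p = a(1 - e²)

Convert to SI: a = 6 Gm = 6e+09 m.
p = a (1 − e²).
p = 6e+09 · (1 − (0.3)²) = 6e+09 · 0.91 ≈ 5.46e+09 m = 5.46 Gm.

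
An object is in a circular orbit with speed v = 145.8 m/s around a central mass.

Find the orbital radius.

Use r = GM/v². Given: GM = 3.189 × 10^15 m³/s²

For a circular orbit, v² = GM / r, so r = GM / v².
r = 3.189e+15 / (145.8)² m ≈ 1.5e+11 m = 150 Gm.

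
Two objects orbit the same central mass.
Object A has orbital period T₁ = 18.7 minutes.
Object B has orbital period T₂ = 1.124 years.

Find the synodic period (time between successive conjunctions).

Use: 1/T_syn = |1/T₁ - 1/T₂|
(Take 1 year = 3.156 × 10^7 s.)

Convert to SI: T₁ = 18.7 minutes = 1122 s; T₂ = 1.124 years = 3.54734e+07 s.
T_syn = |T₁ · T₂ / (T₁ − T₂)|.
T_syn = |1122 · 3.54734e+07 / (1122 − 3.54734e+07)| s ≈ 1122 s = 18.7 minutes.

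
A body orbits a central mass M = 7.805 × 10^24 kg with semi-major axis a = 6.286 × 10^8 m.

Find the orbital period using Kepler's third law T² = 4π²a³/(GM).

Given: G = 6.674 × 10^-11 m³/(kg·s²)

GM = G · M = 6.674e-11 · 7.805e+24 = 5.20906e+14 m³/s².
Kepler's third law: T = 2π √(a³ / GM).
Substituting a = 6.286e+08 m and GM = 5.20906e+14 m³/s²:
T = 2π √((6.286e+08)³ / 5.20906e+14) s
T ≈ 4.339e+06 s = 50.22 days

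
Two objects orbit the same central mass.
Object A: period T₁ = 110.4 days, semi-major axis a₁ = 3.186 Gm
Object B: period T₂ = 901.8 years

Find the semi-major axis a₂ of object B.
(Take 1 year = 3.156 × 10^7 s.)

Convert to SI: T₁ = 110.4 days = 9.53856e+06 s; a₁ = 3.186 Gm = 3.186e+09 m; T₂ = 901.8 years = 2.84608e+10 s.
Kepler's third law: (T₁/T₂)² = (a₁/a₂)³ ⇒ a₂ = a₁ · (T₂/T₁)^(2/3).
T₂/T₁ = 2.84608e+10 / 9.53856e+06 = 2983.76.
a₂ = 3.186e+09 · (2983.76)^(2/3) m ≈ 6.603e+11 m = 660.3 Gm.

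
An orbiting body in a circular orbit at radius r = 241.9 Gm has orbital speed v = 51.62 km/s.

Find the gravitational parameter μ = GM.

Convert to SI: r = 241.9 Gm = 2.419e+11 m; v = 51.62 km/s = 51620 m/s.
For a circular orbit v² = GM/r, so GM = v² · r.
GM = (51620)² · 2.419e+11 m³/s² ≈ 6.446e+20 m³/s² = 6.446 × 10^20 m³/s².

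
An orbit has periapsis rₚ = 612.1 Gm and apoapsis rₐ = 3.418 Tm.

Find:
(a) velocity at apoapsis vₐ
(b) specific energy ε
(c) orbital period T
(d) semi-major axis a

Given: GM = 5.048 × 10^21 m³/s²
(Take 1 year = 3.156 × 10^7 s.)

Convert to SI: rₚ = 612.1 Gm = 6.121e+11 m; rₐ = 3.418 Tm = 3.418e+12 m.
(a) With a = (rₚ + rₐ)/2 = 2.01505e+12 m, vₐ = √(GM (2/rₐ − 1/a)) = √(5.048e+21 · (2/3.418e+12 − 1/2.01505e+12)) m/s ≈ 2.118e+04 m/s
(b) With a = (rₚ + rₐ)/2 = 2.01505e+12 m, ε = −GM/(2a) = −5.048e+21/(2 · 2.01505e+12) J/kg ≈ -1.253e+09 J/kg
(c) With a = (rₚ + rₐ)/2 = 2.01505e+12 m, T = 2π √(a³/GM) = 2π √((2.01505e+12)³/5.048e+21) s ≈ 2.53e+08 s
(d) a = (rₚ + rₐ)/2 = (6.121e+11 + 3.418e+12)/2 ≈ 2.015e+12 m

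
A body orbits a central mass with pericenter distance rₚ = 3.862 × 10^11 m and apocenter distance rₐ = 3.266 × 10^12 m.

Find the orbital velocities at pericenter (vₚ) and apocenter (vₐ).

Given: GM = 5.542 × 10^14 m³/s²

Use the vis-viva equation v² = GM(2/r − 1/a) with a = (rₚ + rₐ)/2 = (3.862e+11 + 3.266e+12)/2 = 1.8261e+12 m.
vₚ = √(GM · (2/rₚ − 1/a)) = √(5.542e+14 · (2/3.862e+11 − 1/1.8261e+12)) m/s ≈ 50.66 m/s = 50.66 m/s.
vₐ = √(GM · (2/rₐ − 1/a)) = √(5.542e+14 · (2/3.266e+12 − 1/1.8261e+12)) m/s ≈ 5.991 m/s = 5.991 m/s.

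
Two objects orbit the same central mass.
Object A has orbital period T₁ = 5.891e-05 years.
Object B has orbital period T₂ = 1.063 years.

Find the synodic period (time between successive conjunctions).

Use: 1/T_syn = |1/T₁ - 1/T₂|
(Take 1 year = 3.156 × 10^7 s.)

Convert to SI: T₁ = 5.891e-05 years = 1859.2 s; T₂ = 1.063 years = 3.35483e+07 s.
T_syn = |T₁ · T₂ / (T₁ − T₂)|.
T_syn = |1859.2 · 3.35483e+07 / (1859.2 − 3.35483e+07)| s ≈ 1859 s = 5.891e-05 years.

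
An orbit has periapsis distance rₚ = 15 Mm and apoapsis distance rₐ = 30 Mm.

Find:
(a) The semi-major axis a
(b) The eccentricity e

Convert to SI: rₚ = 15 Mm = 1.5e+07 m; rₐ = 30 Mm = 3e+07 m.
(a) a = (rₚ + rₐ) / 2 = (1.5e+07 + 3e+07) / 2 ≈ 2.25e+07 m = 22.5 Mm.
(b) e = (rₐ − rₚ) / (rₐ + rₚ) = (3e+07 − 1.5e+07) / (3e+07 + 1.5e+07) ≈ 0.3333.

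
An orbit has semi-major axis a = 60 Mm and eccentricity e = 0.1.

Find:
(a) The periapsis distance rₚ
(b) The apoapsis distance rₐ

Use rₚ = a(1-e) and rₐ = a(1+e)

Convert to SI: a = 60 Mm = 6e+07 m.
(a) rₚ = a(1 − e) = 6e+07 · (1 − 0.1) = 6e+07 · 0.9 ≈ 5.4e+07 m = 54 Mm.
(b) rₐ = a(1 + e) = 6e+07 · (1 + 0.1) = 6e+07 · 1.1 ≈ 6.6e+07 m = 66 Mm.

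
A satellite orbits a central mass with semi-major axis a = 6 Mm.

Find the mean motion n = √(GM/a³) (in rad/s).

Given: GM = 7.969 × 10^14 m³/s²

Convert to SI: a = 6 Mm = 6e+06 m.
n = √(GM / a³).
n = √(7.969e+14 / (6e+06)³) rad/s ≈ 0.001921 rad/s.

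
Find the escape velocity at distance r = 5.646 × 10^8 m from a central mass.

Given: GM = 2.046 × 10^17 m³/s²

Escape velocity comes from setting total energy to zero: ½v² − GM/r = 0 ⇒ v_esc = √(2GM / r).
v_esc = √(2 · 2.046e+17 / 5.646e+08) m/s ≈ 2.692e+04 m/s = 26.92 km/s.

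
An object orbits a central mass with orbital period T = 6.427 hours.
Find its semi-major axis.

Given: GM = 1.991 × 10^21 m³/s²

Convert to SI: T = 6.427 hours = 23137.2 s.
Invert Kepler's third law: a = (GM · T² / (4π²))^(1/3).
Substituting T = 23137.2 s and GM = 1.991e+21 m³/s²:
a = (1.991e+21 · (23137.2)² / (4π²))^(1/3) m
a ≈ 3e+09 m = 3 Gm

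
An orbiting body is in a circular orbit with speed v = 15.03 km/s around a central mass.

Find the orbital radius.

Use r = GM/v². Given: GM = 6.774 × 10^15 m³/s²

Convert to SI: v = 15.03 km/s = 15030 m/s.
For a circular orbit, v² = GM / r, so r = GM / v².
r = 6.774e+15 / (15030)² m ≈ 2.999e+07 m = 29.99 Mm.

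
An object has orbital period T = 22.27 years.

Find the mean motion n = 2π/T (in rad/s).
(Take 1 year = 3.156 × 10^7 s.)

Convert to SI: T = 22.27 years = 7.02841e+08 s.
n = 2π / T.
n = 2π / 7.02841e+08 s ≈ 8.94e-09 rad/s.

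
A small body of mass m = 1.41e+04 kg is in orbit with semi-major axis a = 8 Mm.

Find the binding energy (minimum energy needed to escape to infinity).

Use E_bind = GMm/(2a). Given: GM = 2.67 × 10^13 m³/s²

Convert to SI: a = 8 Mm = 8e+06 m.
Total orbital energy is E = −GMm/(2a); binding energy is E_bind = −E = GMm/(2a).
E_bind = 2.67e+13 · 1.41e+04 / (2 · 8e+06) J ≈ 2.353e+10 J = 23.53 GJ.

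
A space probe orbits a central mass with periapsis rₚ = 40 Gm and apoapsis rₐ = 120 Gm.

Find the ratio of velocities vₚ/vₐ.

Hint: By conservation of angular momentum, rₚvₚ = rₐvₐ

Convert to SI: rₚ = 40 Gm = 4e+10 m; rₐ = 120 Gm = 1.2e+11 m.
Conservation of angular momentum gives rₚvₚ = rₐvₐ, so vₚ/vₐ = rₐ/rₚ.
vₚ/vₐ = 1.2e+11 / 4e+10 ≈ 3.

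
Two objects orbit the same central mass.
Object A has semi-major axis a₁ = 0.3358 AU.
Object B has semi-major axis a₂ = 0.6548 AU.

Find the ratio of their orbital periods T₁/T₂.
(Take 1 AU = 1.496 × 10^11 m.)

Convert to SI: a₁ = 0.3358 AU = 5.02357e+10 m; a₂ = 0.6548 AU = 9.79581e+10 m.
From Kepler's third law, (T₁/T₂)² = (a₁/a₂)³, so T₁/T₂ = (a₁/a₂)^(3/2).
a₁/a₂ = 5.02357e+10 / 9.79581e+10 = 0.512828.
T₁/T₂ = (0.512828)^(3/2) ≈ 0.3672.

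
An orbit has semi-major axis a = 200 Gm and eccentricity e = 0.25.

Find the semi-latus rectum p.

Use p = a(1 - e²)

Convert to SI: a = 200 Gm = 2e+11 m.
p = a (1 − e²).
p = 2e+11 · (1 − (0.25)²) = 2e+11 · 0.9375 ≈ 1.875e+11 m = 187.5 Gm.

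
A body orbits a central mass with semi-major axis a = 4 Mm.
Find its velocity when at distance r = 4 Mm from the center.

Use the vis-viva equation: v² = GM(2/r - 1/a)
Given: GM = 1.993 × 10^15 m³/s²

Convert to SI: a = 4 Mm = 4e+06 m; r = 4 Mm = 4e+06 m.
Vis-viva: v = √(GM · (2/r − 1/a)).
2/r − 1/a = 2/4e+06 − 1/4e+06 = 2.5e-07 m⁻¹.
v = √(1.993e+15 · 2.5e-07) m/s ≈ 2.232e+04 m/s = 22.32 km/s.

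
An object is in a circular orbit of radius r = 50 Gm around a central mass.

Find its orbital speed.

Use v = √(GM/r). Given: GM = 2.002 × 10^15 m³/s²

Convert to SI: r = 50 Gm = 5e+10 m.
For a circular orbit, gravity supplies the centripetal force, so v = √(GM / r).
v = √(2.002e+15 / 5e+10) m/s ≈ 200.1 m/s = 200.1 m/s.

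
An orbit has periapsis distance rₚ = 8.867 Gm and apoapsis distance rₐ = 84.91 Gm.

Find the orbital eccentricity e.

Convert to SI: rₚ = 8.867 Gm = 8.867e+09 m; rₐ = 84.91 Gm = 8.491e+10 m.
e = (rₐ − rₚ) / (rₐ + rₚ).
e = (8.491e+10 − 8.867e+09) / (8.491e+10 + 8.867e+09) = 7.6043e+10 / 9.3777e+10 ≈ 0.8109.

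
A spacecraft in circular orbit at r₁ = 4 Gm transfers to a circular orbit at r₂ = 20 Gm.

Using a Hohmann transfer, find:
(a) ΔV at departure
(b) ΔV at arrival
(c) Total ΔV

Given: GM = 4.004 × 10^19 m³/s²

Convert to SI: r₁ = 4 Gm = 4e+09 m; r₂ = 20 Gm = 2e+10 m.
Transfer semi-major axis: a_t = (r₁ + r₂)/2 = (4e+09 + 2e+10)/2 = 1.2e+10 m.
Circular speeds: v₁ = √(GM/r₁) = 100050 m/s, v₂ = √(GM/r₂) = 44743.7 m/s.
Transfer speeds (vis-viva v² = GM(2/r − 1/a_t)): v₁ᵗ = 129164 m/s, v₂ᵗ = 25832.8 m/s.
(a) ΔV₁ = |v₁ᵗ − v₁| ≈ 2.911e+04 m/s = 29.11 km/s.
(b) ΔV₂ = |v₂ − v₂ᵗ| ≈ 1.891e+04 m/s = 18.91 km/s.
(c) ΔV_total = ΔV₁ + ΔV₂ ≈ 4.802e+04 m/s = 48.02 km/s.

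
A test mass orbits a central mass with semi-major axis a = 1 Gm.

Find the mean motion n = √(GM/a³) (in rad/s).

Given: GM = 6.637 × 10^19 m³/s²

Convert to SI: a = 1 Gm = 1e+09 m.
n = √(GM / a³).
n = √(6.637e+19 / (1e+09)³) rad/s ≈ 0.0002576 rad/s.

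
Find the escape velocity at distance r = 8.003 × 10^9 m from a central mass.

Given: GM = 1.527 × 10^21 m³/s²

Escape velocity comes from setting total energy to zero: ½v² − GM/r = 0 ⇒ v_esc = √(2GM / r).
v_esc = √(2 · 1.527e+21 / 8.003e+09) m/s ≈ 6.177e+05 m/s = 617.7 km/s.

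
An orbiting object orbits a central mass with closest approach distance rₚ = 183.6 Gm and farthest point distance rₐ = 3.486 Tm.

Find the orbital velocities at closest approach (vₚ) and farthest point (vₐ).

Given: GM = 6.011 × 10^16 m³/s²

Convert to SI: rₚ = 183.6 Gm = 1.836e+11 m; rₐ = 3.486 Tm = 3.486e+12 m.
Use the vis-viva equation v² = GM(2/r − 1/a) with a = (rₚ + rₐ)/2 = (1.836e+11 + 3.486e+12)/2 = 1.8348e+12 m.
vₚ = √(GM · (2/rₚ − 1/a)) = √(6.011e+16 · (2/1.836e+11 − 1/1.8348e+12)) m/s ≈ 788.7 m/s = 788.7 m/s.
vₐ = √(GM · (2/rₐ − 1/a)) = √(6.011e+16 · (2/3.486e+12 − 1/1.8348e+12)) m/s ≈ 41.54 m/s = 41.54 m/s.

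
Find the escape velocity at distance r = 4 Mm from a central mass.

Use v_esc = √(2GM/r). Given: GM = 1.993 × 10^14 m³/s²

Convert to SI: r = 4 Mm = 4e+06 m.
Escape velocity comes from setting total energy to zero: ½v² − GM/r = 0 ⇒ v_esc = √(2GM / r).
v_esc = √(2 · 1.993e+14 / 4e+06) m/s ≈ 9982 m/s = 9.982 km/s.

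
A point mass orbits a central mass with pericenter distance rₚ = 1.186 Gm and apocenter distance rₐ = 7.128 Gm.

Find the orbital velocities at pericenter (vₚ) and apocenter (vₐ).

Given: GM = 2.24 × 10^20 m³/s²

Convert to SI: rₚ = 1.186 Gm = 1.186e+09 m; rₐ = 7.128 Gm = 7.128e+09 m.
Use the vis-viva equation v² = GM(2/r − 1/a) with a = (rₚ + rₐ)/2 = (1.186e+09 + 7.128e+09)/2 = 4.157e+09 m.
vₚ = √(GM · (2/rₚ − 1/a)) = √(2.24e+20 · (2/1.186e+09 − 1/4.157e+09)) m/s ≈ 5.691e+05 m/s = 569.1 km/s.
vₐ = √(GM · (2/rₐ − 1/a)) = √(2.24e+20 · (2/7.128e+09 − 1/4.157e+09)) m/s ≈ 9.469e+04 m/s = 94.69 km/s.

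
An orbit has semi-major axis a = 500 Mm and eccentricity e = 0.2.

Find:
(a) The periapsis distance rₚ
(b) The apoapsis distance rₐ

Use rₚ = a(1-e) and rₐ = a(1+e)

Convert to SI: a = 500 Mm = 5e+08 m.
(a) rₚ = a(1 − e) = 5e+08 · (1 − 0.2) = 5e+08 · 0.8 ≈ 4e+08 m = 400 Mm.
(b) rₐ = a(1 + e) = 5e+08 · (1 + 0.2) = 5e+08 · 1.2 ≈ 6e+08 m = 600 Mm.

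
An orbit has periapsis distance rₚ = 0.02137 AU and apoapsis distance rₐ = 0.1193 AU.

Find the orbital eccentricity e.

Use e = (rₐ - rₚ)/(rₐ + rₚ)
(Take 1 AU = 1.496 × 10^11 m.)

Convert to SI: rₚ = 0.02137 AU = 3.19695e+09 m; rₐ = 0.1193 AU = 1.78473e+10 m.
e = (rₐ − rₚ) / (rₐ + rₚ).
e = (1.78473e+10 − 3.19695e+09) / (1.78473e+10 + 3.19695e+09) = 1.46503e+10 / 2.10442e+10 ≈ 0.6962.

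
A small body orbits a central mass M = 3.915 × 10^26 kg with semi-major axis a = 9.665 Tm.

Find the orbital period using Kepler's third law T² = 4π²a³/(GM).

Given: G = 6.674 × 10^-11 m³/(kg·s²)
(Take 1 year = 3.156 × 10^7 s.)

Convert to SI: a = 9.665 Tm = 9.665e+12 m.
GM = G · M = 6.674e-11 · 3.915e+26 = 2.61287e+16 m³/s².
Kepler's third law: T = 2π √(a³ / GM).
Substituting a = 9.665e+12 m and GM = 2.61287e+16 m³/s²:
T = 2π √((9.665e+12)³ / 2.61287e+16) s
T ≈ 1.168e+12 s = 3.701e+04 years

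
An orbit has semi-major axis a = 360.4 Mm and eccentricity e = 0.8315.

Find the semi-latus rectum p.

Convert to SI: a = 360.4 Mm = 3.604e+08 m.
p = a (1 − e²).
p = 3.604e+08 · (1 − (0.8315)²) = 3.604e+08 · 0.308608 ≈ 1.112e+08 m = 111.2 Mm.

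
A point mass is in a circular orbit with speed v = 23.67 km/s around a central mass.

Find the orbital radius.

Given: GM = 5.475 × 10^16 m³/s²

Convert to SI: v = 23.67 km/s = 23670 m/s.
For a circular orbit, v² = GM / r, so r = GM / v².
r = 5.475e+16 / (23670)² m ≈ 9.772e+07 m = 97.72 Mm.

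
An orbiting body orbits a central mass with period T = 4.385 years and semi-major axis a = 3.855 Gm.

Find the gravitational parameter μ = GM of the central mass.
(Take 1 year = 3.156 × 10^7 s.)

Convert to SI: T = 4.385 years = 1.38391e+08 s; a = 3.855 Gm = 3.855e+09 m.
GM = 4π² · a³ / T².
GM = 4π² · (3.855e+09)³ / (1.38391e+08)² m³/s² ≈ 1.181e+14 m³/s² = 1.181 × 10^14 m³/s².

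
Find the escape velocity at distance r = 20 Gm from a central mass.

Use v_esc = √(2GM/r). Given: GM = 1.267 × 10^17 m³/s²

Convert to SI: r = 20 Gm = 2e+10 m.
Escape velocity comes from setting total energy to zero: ½v² − GM/r = 0 ⇒ v_esc = √(2GM / r).
v_esc = √(2 · 1.267e+17 / 2e+10) m/s ≈ 3559 m/s = 3.559 km/s.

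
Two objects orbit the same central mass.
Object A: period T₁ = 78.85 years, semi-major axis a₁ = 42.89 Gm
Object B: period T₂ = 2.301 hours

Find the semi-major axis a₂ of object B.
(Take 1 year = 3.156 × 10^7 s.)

Convert to SI: T₁ = 78.85 years = 2.48851e+09 s; a₁ = 42.89 Gm = 4.289e+10 m; T₂ = 2.301 hours = 8283.6 s.
Kepler's third law: (T₁/T₂)² = (a₁/a₂)³ ⇒ a₂ = a₁ · (T₂/T₁)^(2/3).
T₂/T₁ = 8283.6 / 2.48851e+09 = 3.32874e-06.
a₂ = 4.289e+10 · (3.32874e-06)^(2/3) m ≈ 9.562e+06 m = 9.562 Mm.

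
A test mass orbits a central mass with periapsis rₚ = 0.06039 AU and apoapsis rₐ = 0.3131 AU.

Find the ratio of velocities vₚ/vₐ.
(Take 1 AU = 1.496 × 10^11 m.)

Convert to SI: rₚ = 0.06039 AU = 9.03434e+09 m; rₐ = 0.3131 AU = 4.68398e+10 m.
Conservation of angular momentum gives rₚvₚ = rₐvₐ, so vₚ/vₐ = rₐ/rₚ.
vₚ/vₐ = 4.68398e+10 / 9.03434e+09 ≈ 5.185.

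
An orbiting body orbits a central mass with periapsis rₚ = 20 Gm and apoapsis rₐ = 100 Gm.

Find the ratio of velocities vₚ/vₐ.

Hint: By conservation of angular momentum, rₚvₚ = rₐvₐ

Convert to SI: rₚ = 20 Gm = 2e+10 m; rₐ = 100 Gm = 1e+11 m.
Conservation of angular momentum gives rₚvₚ = rₐvₐ, so vₚ/vₐ = rₐ/rₚ.
vₚ/vₐ = 1e+11 / 2e+10 ≈ 5.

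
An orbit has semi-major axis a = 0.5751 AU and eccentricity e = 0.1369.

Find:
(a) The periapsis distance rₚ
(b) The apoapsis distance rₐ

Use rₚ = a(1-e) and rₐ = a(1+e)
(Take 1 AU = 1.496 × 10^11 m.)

Convert to SI: a = 0.5751 AU = 8.6035e+10 m.
(a) rₚ = a(1 − e) = 8.6035e+10 · (1 − 0.1369) = 8.6035e+10 · 0.8631 ≈ 7.426e+10 m = 0.4964 AU.
(b) rₐ = a(1 + e) = 8.6035e+10 · (1 + 0.1369) = 8.6035e+10 · 1.1369 ≈ 9.781e+10 m = 0.6538 AU.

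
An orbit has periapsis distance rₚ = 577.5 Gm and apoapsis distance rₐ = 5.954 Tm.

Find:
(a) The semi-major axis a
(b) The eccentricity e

Convert to SI: rₚ = 577.5 Gm = 5.775e+11 m; rₐ = 5.954 Tm = 5.954e+12 m.
(a) a = (rₚ + rₐ) / 2 = (5.775e+11 + 5.954e+12) / 2 ≈ 3.266e+12 m = 3.266 Tm.
(b) e = (rₐ − rₚ) / (rₐ + rₚ) = (5.954e+12 − 5.775e+11) / (5.954e+12 + 5.775e+11) ≈ 0.8232.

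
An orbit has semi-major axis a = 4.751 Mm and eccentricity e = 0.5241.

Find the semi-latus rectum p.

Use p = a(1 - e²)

Convert to SI: a = 4.751 Mm = 4.751e+06 m.
p = a (1 − e²).
p = 4.751e+06 · (1 − (0.5241)²) = 4.751e+06 · 0.725319 ≈ 3.446e+06 m = 3.446 Mm.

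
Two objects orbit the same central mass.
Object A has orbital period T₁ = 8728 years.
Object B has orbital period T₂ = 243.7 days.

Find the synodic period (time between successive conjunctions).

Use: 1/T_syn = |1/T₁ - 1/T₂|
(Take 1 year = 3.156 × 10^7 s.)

Convert to SI: T₁ = 8728 years = 2.75456e+11 s; T₂ = 243.7 days = 2.10557e+07 s.
T_syn = |T₁ · T₂ / (T₁ − T₂)|.
T_syn = |2.75456e+11 · 2.10557e+07 / (2.75456e+11 − 2.10557e+07)| s ≈ 2.106e+07 s = 243.7 days.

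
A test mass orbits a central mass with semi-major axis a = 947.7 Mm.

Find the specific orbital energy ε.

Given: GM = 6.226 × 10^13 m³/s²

Convert to SI: a = 947.7 Mm = 9.477e+08 m.
ε = −GM / (2a).
ε = −6.226e+13 / (2 · 9.477e+08) J/kg ≈ -3.285e+04 J/kg = -32.85 kJ/kg.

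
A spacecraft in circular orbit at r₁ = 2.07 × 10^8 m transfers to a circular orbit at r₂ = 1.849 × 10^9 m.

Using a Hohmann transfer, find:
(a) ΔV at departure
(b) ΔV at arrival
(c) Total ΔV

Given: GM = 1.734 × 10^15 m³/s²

Transfer semi-major axis: a_t = (r₁ + r₂)/2 = (2.07e+08 + 1.849e+09)/2 = 1.028e+09 m.
Circular speeds: v₁ = √(GM/r₁) = 2894.27 m/s, v₂ = √(GM/r₂) = 968.403 m/s.
Transfer speeds (vis-viva v² = GM(2/r − 1/a_t)): v₁ᵗ = 3881.6 m/s, v₂ᵗ = 434.555 m/s.
(a) ΔV₁ = |v₁ᵗ − v₁| ≈ 987.3 m/s = 987.3 m/s.
(b) ΔV₂ = |v₂ − v₂ᵗ| ≈ 533.8 m/s = 533.8 m/s.
(c) ΔV_total = ΔV₁ + ΔV₂ ≈ 1521 m/s = 1.521 km/s.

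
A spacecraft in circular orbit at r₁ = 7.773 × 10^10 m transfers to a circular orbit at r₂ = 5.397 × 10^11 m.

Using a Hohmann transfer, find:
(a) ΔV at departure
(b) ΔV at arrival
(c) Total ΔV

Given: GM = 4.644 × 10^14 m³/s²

Transfer semi-major axis: a_t = (r₁ + r₂)/2 = (7.773e+10 + 5.397e+11)/2 = 3.08715e+11 m.
Circular speeds: v₁ = √(GM/r₁) = 77.2951 m/s, v₂ = √(GM/r₂) = 29.3339 m/s.
Transfer speeds (vis-viva v² = GM(2/r − 1/a_t)): v₁ᵗ = 102.2 m/s, v₂ᵗ = 14.7192 m/s.
(a) ΔV₁ = |v₁ᵗ − v₁| ≈ 24.9 m/s = 24.9 m/s.
(b) ΔV₂ = |v₂ − v₂ᵗ| ≈ 14.61 m/s = 14.61 m/s.
(c) ΔV_total = ΔV₁ + ΔV₂ ≈ 39.52 m/s = 39.52 m/s.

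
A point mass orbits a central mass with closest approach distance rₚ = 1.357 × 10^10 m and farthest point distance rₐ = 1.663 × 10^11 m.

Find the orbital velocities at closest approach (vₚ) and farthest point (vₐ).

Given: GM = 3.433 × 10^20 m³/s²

Use the vis-viva equation v² = GM(2/r − 1/a) with a = (rₚ + rₐ)/2 = (1.357e+10 + 1.663e+11)/2 = 8.9935e+10 m.
vₚ = √(GM · (2/rₚ − 1/a)) = √(3.433e+20 · (2/1.357e+10 − 1/8.9935e+10)) m/s ≈ 2.163e+05 m/s = 216.3 km/s.
vₐ = √(GM · (2/rₐ − 1/a)) = √(3.433e+20 · (2/1.663e+11 − 1/8.9935e+10)) m/s ≈ 1.765e+04 m/s = 17.65 km/s.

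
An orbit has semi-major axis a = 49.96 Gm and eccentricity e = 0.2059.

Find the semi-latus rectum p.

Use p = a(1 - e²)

Convert to SI: a = 49.96 Gm = 4.996e+10 m.
p = a (1 − e²).
p = 4.996e+10 · (1 − (0.2059)²) = 4.996e+10 · 0.957605 ≈ 4.784e+10 m = 47.84 Gm.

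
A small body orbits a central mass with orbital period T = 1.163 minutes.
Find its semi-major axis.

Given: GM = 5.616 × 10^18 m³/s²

Convert to SI: T = 1.163 minutes = 69.78 s.
Invert Kepler's third law: a = (GM · T² / (4π²))^(1/3).
Substituting T = 69.78 s and GM = 5.616e+18 m³/s²:
a = (5.616e+18 · (69.78)² / (4π²))^(1/3) m
a ≈ 8.848e+06 m = 8.848 × 10^6 m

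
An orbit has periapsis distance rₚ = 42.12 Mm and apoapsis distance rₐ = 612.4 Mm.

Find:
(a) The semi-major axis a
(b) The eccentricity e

Convert to SI: rₚ = 42.12 Mm = 4.212e+07 m; rₐ = 612.4 Mm = 6.124e+08 m.
(a) a = (rₚ + rₐ) / 2 = (4.212e+07 + 6.124e+08) / 2 ≈ 3.273e+08 m = 327.3 Mm.
(b) e = (rₐ − rₚ) / (rₐ + rₚ) = (6.124e+08 − 4.212e+07) / (6.124e+08 + 4.212e+07) ≈ 0.8713.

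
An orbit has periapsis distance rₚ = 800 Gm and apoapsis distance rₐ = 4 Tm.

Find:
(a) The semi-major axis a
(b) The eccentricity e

Convert to SI: rₚ = 800 Gm = 8e+11 m; rₐ = 4 Tm = 4e+12 m.
(a) a = (rₚ + rₐ) / 2 = (8e+11 + 4e+12) / 2 ≈ 2.4e+12 m = 2.4 Tm.
(b) e = (rₐ − rₚ) / (rₐ + rₚ) = (4e+12 − 8e+11) / (4e+12 + 8e+11) ≈ 0.6667.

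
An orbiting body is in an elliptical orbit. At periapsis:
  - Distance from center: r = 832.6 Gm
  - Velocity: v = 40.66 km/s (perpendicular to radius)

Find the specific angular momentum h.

Convert to SI: r = 832.6 Gm = 8.326e+11 m; v = 40.66 km/s = 40660 m/s.
With v perpendicular to r, h = r · v.
h = 8.326e+11 · 40660 m²/s ≈ 3.385e+16 m²/s.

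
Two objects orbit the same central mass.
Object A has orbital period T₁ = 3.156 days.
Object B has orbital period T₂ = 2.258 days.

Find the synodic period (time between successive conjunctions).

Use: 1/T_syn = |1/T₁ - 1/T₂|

Convert to SI: T₁ = 3.156 days = 272678 s; T₂ = 2.258 days = 195091 s.
T_syn = |T₁ · T₂ / (T₁ − T₂)|.
T_syn = |272678 · 195091 / (272678 − 195091)| s ≈ 6.856e+05 s = 7.936 days.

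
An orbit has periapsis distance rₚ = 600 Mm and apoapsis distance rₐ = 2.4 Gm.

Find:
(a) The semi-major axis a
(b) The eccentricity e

Convert to SI: rₚ = 600 Mm = 6e+08 m; rₐ = 2.4 Gm = 2.4e+09 m.
(a) a = (rₚ + rₐ) / 2 = (6e+08 + 2.4e+09) / 2 ≈ 1.5e+09 m = 1.5 Gm.
(b) e = (rₐ − rₚ) / (rₐ + rₚ) = (2.4e+09 − 6e+08) / (2.4e+09 + 6e+08) ≈ 0.6.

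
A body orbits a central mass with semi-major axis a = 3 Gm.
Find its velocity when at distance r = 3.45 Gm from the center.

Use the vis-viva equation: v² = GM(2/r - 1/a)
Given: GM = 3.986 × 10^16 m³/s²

Convert to SI: a = 3 Gm = 3e+09 m; r = 3.45 Gm = 3.45e+09 m.
Vis-viva: v = √(GM · (2/r − 1/a)).
2/r − 1/a = 2/3.45e+09 − 1/3e+09 = 2.46377e-10 m⁻¹.
v = √(3.986e+16 · 2.46377e-10) m/s ≈ 3134 m/s = 3.134 km/s.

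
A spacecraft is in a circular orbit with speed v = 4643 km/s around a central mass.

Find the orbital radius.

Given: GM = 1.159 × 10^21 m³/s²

Convert to SI: v = 4643 km/s = 4.643e+06 m/s.
For a circular orbit, v² = GM / r, so r = GM / v².
r = 1.159e+21 / (4.643e+06)² m ≈ 5.376e+07 m = 53.76 Mm.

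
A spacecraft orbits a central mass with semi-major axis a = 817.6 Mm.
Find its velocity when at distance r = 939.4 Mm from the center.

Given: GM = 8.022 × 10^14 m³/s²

Convert to SI: a = 817.6 Mm = 8.176e+08 m; r = 939.4 Mm = 9.394e+08 m.
Vis-viva: v = √(GM · (2/r − 1/a)).
2/r − 1/a = 2/9.394e+08 − 1/8.176e+08 = 9.05927e-10 m⁻¹.
v = √(8.022e+14 · 9.05927e-10) m/s ≈ 852.5 m/s = 852.5 m/s.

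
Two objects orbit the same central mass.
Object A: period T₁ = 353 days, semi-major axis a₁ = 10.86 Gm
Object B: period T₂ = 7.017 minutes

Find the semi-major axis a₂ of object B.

Convert to SI: T₁ = 353 days = 3.04992e+07 s; a₁ = 10.86 Gm = 1.086e+10 m; T₂ = 7.017 minutes = 421.02 s.
Kepler's third law: (T₁/T₂)² = (a₁/a₂)³ ⇒ a₂ = a₁ · (T₂/T₁)^(2/3).
T₂/T₁ = 421.02 / 3.04992e+07 = 1.38043e-05.
a₂ = 1.086e+10 · (1.38043e-05)^(2/3) m ≈ 6.249e+06 m = 6.249 Mm.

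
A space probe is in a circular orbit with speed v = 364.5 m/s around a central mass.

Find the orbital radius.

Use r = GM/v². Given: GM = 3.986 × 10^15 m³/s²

For a circular orbit, v² = GM / r, so r = GM / v².
r = 3.986e+15 / (364.5)² m ≈ 3e+10 m = 30 Gm.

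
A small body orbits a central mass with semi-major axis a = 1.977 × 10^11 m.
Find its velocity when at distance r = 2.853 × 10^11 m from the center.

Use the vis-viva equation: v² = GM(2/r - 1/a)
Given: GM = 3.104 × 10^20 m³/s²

Vis-viva: v = √(GM · (2/r − 1/a)).
2/r − 1/a = 2/2.853e+11 − 1/1.977e+11 = 1.952e-12 m⁻¹.
v = √(3.104e+20 · 1.952e-12) m/s ≈ 2.462e+04 m/s = 24.62 km/s.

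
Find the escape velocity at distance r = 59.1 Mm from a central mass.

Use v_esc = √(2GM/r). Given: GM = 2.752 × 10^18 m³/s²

Convert to SI: r = 59.1 Mm = 5.91e+07 m.
Escape velocity comes from setting total energy to zero: ½v² − GM/r = 0 ⇒ v_esc = √(2GM / r).
v_esc = √(2 · 2.752e+18 / 5.91e+07) m/s ≈ 3.052e+05 m/s = 305.2 km/s.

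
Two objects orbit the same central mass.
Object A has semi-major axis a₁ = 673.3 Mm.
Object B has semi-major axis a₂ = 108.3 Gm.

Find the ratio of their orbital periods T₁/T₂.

Convert to SI: a₁ = 673.3 Mm = 6.733e+08 m; a₂ = 108.3 Gm = 1.083e+11 m.
From Kepler's third law, (T₁/T₂)² = (a₁/a₂)³, so T₁/T₂ = (a₁/a₂)^(3/2).
a₁/a₂ = 6.733e+08 / 1.083e+11 = 0.00621699.
T₁/T₂ = (0.00621699)^(3/2) ≈ 0.0004902.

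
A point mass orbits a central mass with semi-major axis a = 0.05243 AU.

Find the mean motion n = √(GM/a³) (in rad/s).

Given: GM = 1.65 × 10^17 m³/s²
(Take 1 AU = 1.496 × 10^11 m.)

Convert to SI: a = 0.05243 AU = 7.84353e+09 m.
n = √(GM / a³).
n = √(1.65e+17 / (7.84353e+09)³) rad/s ≈ 5.848e-07 rad/s.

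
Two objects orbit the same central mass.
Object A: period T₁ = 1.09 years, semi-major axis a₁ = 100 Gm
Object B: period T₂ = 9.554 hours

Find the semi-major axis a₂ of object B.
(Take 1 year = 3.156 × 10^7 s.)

Convert to SI: T₁ = 1.09 years = 3.44004e+07 s; a₁ = 100 Gm = 1e+11 m; T₂ = 9.554 hours = 34394.4 s.
Kepler's third law: (T₁/T₂)² = (a₁/a₂)³ ⇒ a₂ = a₁ · (T₂/T₁)^(2/3).
T₂/T₁ = 34394.4 / 3.44004e+07 = 0.000999826.
a₂ = 1e+11 · (0.000999826)^(2/3) m ≈ 9.999e+08 m = 999.9 Mm.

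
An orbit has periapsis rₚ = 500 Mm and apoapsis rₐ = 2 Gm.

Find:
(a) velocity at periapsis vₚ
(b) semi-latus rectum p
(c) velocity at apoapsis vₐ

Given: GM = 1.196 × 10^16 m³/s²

Convert to SI: rₚ = 500 Mm = 5e+08 m; rₐ = 2 Gm = 2e+09 m.
(a) With a = (rₚ + rₐ)/2 = 1.25e+09 m, vₚ = √(GM (2/rₚ − 1/a)) = √(1.196e+16 · (2/5e+08 − 1/1.25e+09)) m/s ≈ 6186 m/s
(b) From a = (rₚ + rₐ)/2 = 1.25e+09 m and e = (rₐ − rₚ)/(rₐ + rₚ) = 0.6, p = a(1 − e²) = 1.25e+09 · (1 − (0.6)²) ≈ 8e+08 m
(c) With a = (rₚ + rₐ)/2 = 1.25e+09 m, vₐ = √(GM (2/rₐ − 1/a)) = √(1.196e+16 · (2/2e+09 − 1/1.25e+09)) m/s ≈ 1547 m/s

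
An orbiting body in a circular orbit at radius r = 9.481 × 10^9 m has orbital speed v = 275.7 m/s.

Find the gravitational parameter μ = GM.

For a circular orbit v² = GM/r, so GM = v² · r.
GM = (275.7)² · 9.481e+09 m³/s² ≈ 7.207e+14 m³/s² = 7.207 × 10^14 m³/s².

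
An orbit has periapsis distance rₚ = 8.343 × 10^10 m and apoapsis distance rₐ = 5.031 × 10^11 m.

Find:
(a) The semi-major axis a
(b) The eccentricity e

(a) a = (rₚ + rₐ) / 2 = (8.343e+10 + 5.031e+11) / 2 ≈ 2.933e+11 m = 2.933 × 10^11 m.
(b) e = (rₐ − rₚ) / (rₐ + rₚ) = (5.031e+11 − 8.343e+10) / (5.031e+11 + 8.343e+10) ≈ 0.7155.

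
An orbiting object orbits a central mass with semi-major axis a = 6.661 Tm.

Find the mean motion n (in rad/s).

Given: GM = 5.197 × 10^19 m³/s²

Convert to SI: a = 6.661 Tm = 6.661e+12 m.
n = √(GM / a³).
n = √(5.197e+19 / (6.661e+12)³) rad/s ≈ 4.193e-10 rad/s.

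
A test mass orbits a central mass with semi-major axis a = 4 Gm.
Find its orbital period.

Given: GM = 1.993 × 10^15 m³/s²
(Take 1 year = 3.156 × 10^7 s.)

Convert to SI: a = 4 Gm = 4e+09 m.
Kepler's third law: T = 2π √(a³ / GM).
Substituting a = 4e+09 m and GM = 1.993e+15 m³/s²:
T = 2π √((4e+09)³ / 1.993e+15) s
T ≈ 3.561e+07 s = 1.128 years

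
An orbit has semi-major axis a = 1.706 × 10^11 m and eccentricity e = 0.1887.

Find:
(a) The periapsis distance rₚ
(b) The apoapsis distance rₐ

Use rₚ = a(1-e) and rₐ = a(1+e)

(a) rₚ = a(1 − e) = 1.706e+11 · (1 − 0.1887) = 1.706e+11 · 0.8113 ≈ 1.384e+11 m = 1.384 × 10^11 m.
(b) rₐ = a(1 + e) = 1.706e+11 · (1 + 0.1887) = 1.706e+11 · 1.1887 ≈ 2.028e+11 m = 2.028 × 10^11 m.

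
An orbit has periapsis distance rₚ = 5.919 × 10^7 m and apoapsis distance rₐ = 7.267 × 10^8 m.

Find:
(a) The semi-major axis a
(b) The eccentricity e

(a) a = (rₚ + rₐ) / 2 = (5.919e+07 + 7.267e+08) / 2 ≈ 3.929e+08 m = 3.929 × 10^8 m.
(b) e = (rₐ − rₚ) / (rₐ + rₚ) = (7.267e+08 − 5.919e+07) / (7.267e+08 + 5.919e+07) ≈ 0.8494.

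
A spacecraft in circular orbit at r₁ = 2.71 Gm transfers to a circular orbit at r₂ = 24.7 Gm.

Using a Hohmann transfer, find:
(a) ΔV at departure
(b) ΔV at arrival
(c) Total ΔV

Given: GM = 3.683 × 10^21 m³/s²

Convert to SI: r₁ = 2.71 Gm = 2.71e+09 m; r₂ = 24.7 Gm = 2.47e+10 m.
Transfer semi-major axis: a_t = (r₁ + r₂)/2 = (2.71e+09 + 2.47e+10)/2 = 1.3705e+10 m.
Circular speeds: v₁ = √(GM/r₁) = 1.16578e+06 m/s, v₂ = √(GM/r₂) = 386147 m/s.
Transfer speeds (vis-viva v² = GM(2/r − 1/a_t)): v₁ᵗ = 1.56504e+06 m/s, v₂ᵗ = 171711 m/s.
(a) ΔV₁ = |v₁ᵗ − v₁| ≈ 3.993e+05 m/s = 399.3 km/s.
(b) ΔV₂ = |v₂ − v₂ᵗ| ≈ 2.144e+05 m/s = 214.4 km/s.
(c) ΔV_total = ΔV₁ + ΔV₂ ≈ 6.137e+05 m/s = 613.7 km/s.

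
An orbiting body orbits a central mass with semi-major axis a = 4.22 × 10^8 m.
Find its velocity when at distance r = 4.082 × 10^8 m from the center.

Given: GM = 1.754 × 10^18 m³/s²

Vis-viva: v = √(GM · (2/r − 1/a)).
2/r − 1/a = 2/4.082e+08 − 1/4.22e+08 = 2.52989e-09 m⁻¹.
v = √(1.754e+18 · 2.52989e-09) m/s ≈ 6.661e+04 m/s = 66.61 km/s.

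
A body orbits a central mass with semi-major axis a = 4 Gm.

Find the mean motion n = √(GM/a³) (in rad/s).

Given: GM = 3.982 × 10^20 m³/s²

Convert to SI: a = 4 Gm = 4e+09 m.
n = √(GM / a³).
n = √(3.982e+20 / (4e+09)³) rad/s ≈ 7.888e-05 rad/s.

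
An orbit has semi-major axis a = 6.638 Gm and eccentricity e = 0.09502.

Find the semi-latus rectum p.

Convert to SI: a = 6.638 Gm = 6.638e+09 m.
p = a (1 − e²).
p = 6.638e+09 · (1 − (0.09502)²) = 6.638e+09 · 0.990971 ≈ 6.578e+09 m = 6.578 Gm.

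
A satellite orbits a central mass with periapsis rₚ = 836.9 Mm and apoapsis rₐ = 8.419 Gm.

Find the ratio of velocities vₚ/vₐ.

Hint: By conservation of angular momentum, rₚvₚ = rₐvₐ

Convert to SI: rₚ = 836.9 Mm = 8.369e+08 m; rₐ = 8.419 Gm = 8.419e+09 m.
Conservation of angular momentum gives rₚvₚ = rₐvₐ, so vₚ/vₐ = rₐ/rₚ.
vₚ/vₐ = 8.419e+09 / 8.369e+08 ≈ 10.06.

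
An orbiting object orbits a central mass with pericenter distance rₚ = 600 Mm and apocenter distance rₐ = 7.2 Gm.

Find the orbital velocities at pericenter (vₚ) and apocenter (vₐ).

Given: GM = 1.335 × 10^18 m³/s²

Convert to SI: rₚ = 600 Mm = 6e+08 m; rₐ = 7.2 Gm = 7.2e+09 m.
Use the vis-viva equation v² = GM(2/r − 1/a) with a = (rₚ + rₐ)/2 = (6e+08 + 7.2e+09)/2 = 3.9e+09 m.
vₚ = √(GM · (2/rₚ − 1/a)) = √(1.335e+18 · (2/6e+08 − 1/3.9e+09)) m/s ≈ 6.409e+04 m/s = 64.09 km/s.
vₐ = √(GM · (2/rₐ − 1/a)) = √(1.335e+18 · (2/7.2e+09 − 1/3.9e+09)) m/s ≈ 5341 m/s = 5.341 km/s.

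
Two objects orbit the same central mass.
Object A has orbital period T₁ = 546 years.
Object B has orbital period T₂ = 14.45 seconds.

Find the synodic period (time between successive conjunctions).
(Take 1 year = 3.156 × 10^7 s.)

Convert to SI: T₁ = 546 years = 1.72318e+10 s.
T_syn = |T₁ · T₂ / (T₁ − T₂)|.
T_syn = |1.72318e+10 · 14.45 / (1.72318e+10 − 14.45)| s ≈ 14.45 s = 14.45 seconds.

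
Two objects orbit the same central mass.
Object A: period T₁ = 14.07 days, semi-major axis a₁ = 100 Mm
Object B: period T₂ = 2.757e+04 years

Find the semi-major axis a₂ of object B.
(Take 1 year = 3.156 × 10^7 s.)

Convert to SI: T₁ = 14.07 days = 1.21565e+06 s; a₁ = 100 Mm = 1e+08 m; T₂ = 2.757e+04 years = 8.70109e+11 s.
Kepler's third law: (T₁/T₂)² = (a₁/a₂)³ ⇒ a₂ = a₁ · (T₂/T₁)^(2/3).
T₂/T₁ = 8.70109e+11 / 1.21565e+06 = 715758.
a₂ = 1e+08 · (715758)^(2/3) m ≈ 8.002e+11 m = 800.2 Gm.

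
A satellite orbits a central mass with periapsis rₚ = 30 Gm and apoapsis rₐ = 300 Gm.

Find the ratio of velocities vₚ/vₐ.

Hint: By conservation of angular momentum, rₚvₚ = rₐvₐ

Convert to SI: rₚ = 30 Gm = 3e+10 m; rₐ = 300 Gm = 3e+11 m.
Conservation of angular momentum gives rₚvₚ = rₐvₐ, so vₚ/vₐ = rₐ/rₚ.
vₚ/vₐ = 3e+11 / 3e+10 ≈ 10.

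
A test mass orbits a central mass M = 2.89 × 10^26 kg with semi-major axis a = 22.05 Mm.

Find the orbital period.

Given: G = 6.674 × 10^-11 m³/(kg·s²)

Convert to SI: a = 22.05 Mm = 2.205e+07 m.
GM = G · M = 6.674e-11 · 2.89e+26 = 1.92879e+16 m³/s².
Kepler's third law: T = 2π √(a³ / GM).
Substituting a = 2.205e+07 m and GM = 1.92879e+16 m³/s²:
T = 2π √((2.205e+07)³ / 1.92879e+16) s
T ≈ 4684 s = 1.301 hours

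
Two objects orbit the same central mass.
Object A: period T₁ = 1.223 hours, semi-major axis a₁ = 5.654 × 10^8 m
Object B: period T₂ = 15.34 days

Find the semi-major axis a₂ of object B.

Convert to SI: T₁ = 1.223 hours = 4402.8 s; T₂ = 15.34 days = 1.32538e+06 s.
Kepler's third law: (T₁/T₂)² = (a₁/a₂)³ ⇒ a₂ = a₁ · (T₂/T₁)^(2/3).
T₂/T₁ = 1.32538e+06 / 4402.8 = 301.03.
a₂ = 5.654e+08 · (301.03)^(2/3) m ≈ 2.54e+10 m = 2.54 × 10^10 m.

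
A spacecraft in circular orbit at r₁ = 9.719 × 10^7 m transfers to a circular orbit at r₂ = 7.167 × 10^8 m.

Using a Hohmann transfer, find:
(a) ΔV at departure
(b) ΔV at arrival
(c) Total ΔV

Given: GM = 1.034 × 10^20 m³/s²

Transfer semi-major axis: a_t = (r₁ + r₂)/2 = (9.719e+07 + 7.167e+08)/2 = 4.06945e+08 m.
Circular speeds: v₁ = √(GM/r₁) = 1.03145e+06 m/s, v₂ = √(GM/r₂) = 379832 m/s.
Transfer speeds (vis-viva v² = GM(2/r − 1/a_t)): v₁ᵗ = 1.36883e+06 m/s, v₂ᵗ = 185624 m/s.
(a) ΔV₁ = |v₁ᵗ − v₁| ≈ 3.374e+05 m/s = 337.4 km/s.
(b) ΔV₂ = |v₂ − v₂ᵗ| ≈ 1.942e+05 m/s = 194.2 km/s.
(c) ΔV_total = ΔV₁ + ΔV₂ ≈ 5.316e+05 m/s = 531.6 km/s.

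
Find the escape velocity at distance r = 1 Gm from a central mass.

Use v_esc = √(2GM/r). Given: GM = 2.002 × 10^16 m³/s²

Convert to SI: r = 1 Gm = 1e+09 m.
Escape velocity comes from setting total energy to zero: ½v² − GM/r = 0 ⇒ v_esc = √(2GM / r).
v_esc = √(2 · 2.002e+16 / 1e+09) m/s ≈ 6328 m/s = 6.328 km/s.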